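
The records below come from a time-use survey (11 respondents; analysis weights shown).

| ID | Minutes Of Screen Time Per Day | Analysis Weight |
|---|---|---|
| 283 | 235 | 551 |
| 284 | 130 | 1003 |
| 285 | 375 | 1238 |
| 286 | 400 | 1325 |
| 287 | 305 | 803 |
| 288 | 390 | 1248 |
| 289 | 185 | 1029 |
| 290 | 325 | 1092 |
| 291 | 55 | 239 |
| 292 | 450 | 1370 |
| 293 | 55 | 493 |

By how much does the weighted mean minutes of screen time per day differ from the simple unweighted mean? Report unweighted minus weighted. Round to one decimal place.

-42.7

Unweighted sum = 2905
Unweighted mean = 2905 / 11 = 264.09091
Weighted sum = 235×551 + 130×1003 + 375×1238 + 400×1325 + 305×803 + 390×1248 + 185×1029 + 325×1092 + 55×239 + 450×1370 + 55×493
  = 129485 + 130390 + 464250 + 530000 + 244915 + 486720 + 190365 + 354900 + 13145 + 616500 + 27115 = 3187785
Sum of weights = 551 + 1003 + 1238 + 1325 + 803 + 1248 + 1029 + 1092 + 239 + 1370 + 493 = 10391
Weighted mean = 3187785 / 10391 = 306.78327
Difference (unweighted minus weighted) = -42.692365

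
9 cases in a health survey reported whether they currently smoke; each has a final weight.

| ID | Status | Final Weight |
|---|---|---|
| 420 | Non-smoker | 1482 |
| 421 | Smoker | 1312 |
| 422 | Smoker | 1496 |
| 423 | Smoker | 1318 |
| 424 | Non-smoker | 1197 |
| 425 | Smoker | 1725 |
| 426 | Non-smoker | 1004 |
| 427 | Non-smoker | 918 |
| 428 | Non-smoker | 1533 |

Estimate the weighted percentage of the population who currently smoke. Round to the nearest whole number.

49

Sum of weights for 'Smoker' = 1312 + 1496 + 1318 + 1725 = 5851
Total weight = 1482 + 1312 + 1496 + 1318 + 1197 + 1725 + 1004 + 918 + 1533 = 11985
Weighted proportion = 5851 / 11985 = 0.48819358 → 48.819358%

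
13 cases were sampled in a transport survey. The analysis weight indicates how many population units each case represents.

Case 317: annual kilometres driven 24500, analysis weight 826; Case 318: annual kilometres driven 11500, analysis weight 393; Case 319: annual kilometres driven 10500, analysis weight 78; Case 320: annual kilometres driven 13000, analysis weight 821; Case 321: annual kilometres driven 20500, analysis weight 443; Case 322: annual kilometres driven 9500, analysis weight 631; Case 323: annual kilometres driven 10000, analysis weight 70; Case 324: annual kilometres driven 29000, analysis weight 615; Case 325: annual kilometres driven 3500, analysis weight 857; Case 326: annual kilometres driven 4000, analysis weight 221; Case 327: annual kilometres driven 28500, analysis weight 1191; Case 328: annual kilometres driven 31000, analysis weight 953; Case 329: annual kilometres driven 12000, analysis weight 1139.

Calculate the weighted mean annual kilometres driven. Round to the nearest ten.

18320

Weighted sum = 150897500
Sum of weights = 8238
Weighted mean = 150897500 / 8238 = 18317.249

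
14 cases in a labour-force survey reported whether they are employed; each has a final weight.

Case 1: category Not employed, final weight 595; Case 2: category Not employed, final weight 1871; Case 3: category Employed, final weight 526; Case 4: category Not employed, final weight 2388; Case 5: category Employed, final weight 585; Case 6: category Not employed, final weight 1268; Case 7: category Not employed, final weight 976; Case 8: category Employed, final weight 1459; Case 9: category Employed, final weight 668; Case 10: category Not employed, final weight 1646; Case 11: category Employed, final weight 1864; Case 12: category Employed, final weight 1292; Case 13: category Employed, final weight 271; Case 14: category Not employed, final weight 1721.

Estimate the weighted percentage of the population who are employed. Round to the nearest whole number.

39

Sum of weights for 'Employed' = 526 + 585 + 1459 + 668 + 1864 + 1292 + 271 = 6665
Total weight = 17130
Weighted proportion = 6665 / 17130 = 0.38908348 → 38.908348%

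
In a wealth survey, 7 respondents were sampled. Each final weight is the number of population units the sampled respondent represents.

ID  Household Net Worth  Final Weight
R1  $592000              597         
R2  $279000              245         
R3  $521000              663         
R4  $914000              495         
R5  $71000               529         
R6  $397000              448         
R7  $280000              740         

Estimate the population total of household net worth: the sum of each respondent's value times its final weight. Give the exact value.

1642247000

Weighted total = 592000×597 + 279000×245 + 521000×663 + 914000×495 + 71000×529 + 397000×448 + 280000×740
  = 353424000 + 68355000 + 345423000 + 452430000 + 37559000 + 177856000 + 207200000 = 1642247000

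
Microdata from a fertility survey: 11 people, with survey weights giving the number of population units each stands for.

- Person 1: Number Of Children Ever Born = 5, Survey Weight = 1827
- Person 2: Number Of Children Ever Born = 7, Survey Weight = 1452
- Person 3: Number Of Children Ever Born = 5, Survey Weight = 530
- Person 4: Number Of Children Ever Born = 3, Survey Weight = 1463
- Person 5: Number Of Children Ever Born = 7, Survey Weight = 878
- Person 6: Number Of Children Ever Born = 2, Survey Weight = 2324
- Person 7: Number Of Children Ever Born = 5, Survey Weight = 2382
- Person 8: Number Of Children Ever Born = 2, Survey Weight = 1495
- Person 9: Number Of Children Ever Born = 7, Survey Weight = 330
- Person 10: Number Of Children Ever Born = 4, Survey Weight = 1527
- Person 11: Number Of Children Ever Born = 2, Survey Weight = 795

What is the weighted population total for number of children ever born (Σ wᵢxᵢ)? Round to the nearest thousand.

Weighted total = 5×1827 + 7×1452 + 5×530 + 3×1463 + 7×878 + 2×2324 + 5×2382 + 2×1495 + 7×330 + 4×1527 + 2×795
  = 62040

62000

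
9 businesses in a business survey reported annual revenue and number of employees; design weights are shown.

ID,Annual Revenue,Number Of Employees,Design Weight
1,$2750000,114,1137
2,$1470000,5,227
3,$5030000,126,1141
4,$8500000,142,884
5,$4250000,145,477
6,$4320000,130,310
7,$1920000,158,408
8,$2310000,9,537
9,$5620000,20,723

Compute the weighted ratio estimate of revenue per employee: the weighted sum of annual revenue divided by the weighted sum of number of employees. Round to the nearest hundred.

Σ wᵢ·y = 2750000×1137 + 1470000×227 + 5030000×1141 + 8500000×884 + 4250000×477 + 4320000×310 + 1920000×408 + 2310000×537 + 5620000×723
  = 3126750000 + 333690000 + 5739230000 + 7514000000 + 2027250000 + 1339200000 + 783360000 + 1240470000 + 4063260000 = 26167210000
Σ wᵢ·x = 114×1137 + 5×227 + 126×1141 + 142×884 + 145×477 + 130×310 + 158×408 + 9×537 + 20×723
  = 129618 + 1135 + 143766 + 125528 + 69165 + 40300 + 64464 + 4833 + 14460 = 593269
Ratio = 26167210000 / 593269 = 44106.822

44100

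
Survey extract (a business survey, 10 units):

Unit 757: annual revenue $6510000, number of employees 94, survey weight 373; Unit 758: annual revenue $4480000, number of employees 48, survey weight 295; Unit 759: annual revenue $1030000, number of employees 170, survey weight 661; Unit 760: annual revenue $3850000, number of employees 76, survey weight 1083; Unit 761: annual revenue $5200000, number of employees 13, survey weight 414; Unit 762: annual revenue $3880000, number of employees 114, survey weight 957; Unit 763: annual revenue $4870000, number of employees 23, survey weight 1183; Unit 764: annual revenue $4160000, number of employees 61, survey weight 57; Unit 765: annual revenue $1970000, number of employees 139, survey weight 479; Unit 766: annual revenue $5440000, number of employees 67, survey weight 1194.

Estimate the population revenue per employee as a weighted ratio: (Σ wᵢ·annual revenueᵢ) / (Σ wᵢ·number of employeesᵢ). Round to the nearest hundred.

Σ wᵢ·y = 27903490000
Σ wᵢ·x = 94×373 + 48×295 + 170×661 + 76×1083 + 13×414 + 114×957 + 23×1183 + 61×57 + 139×479 + 67×1194
  = 35062 + 14160 + 112370 + 82308 + 5382 + 109098 + 27209 + 3477 + 66581 + 79998 = 535645
Ratio = 27903490000 / 535645 = 52093.252

52100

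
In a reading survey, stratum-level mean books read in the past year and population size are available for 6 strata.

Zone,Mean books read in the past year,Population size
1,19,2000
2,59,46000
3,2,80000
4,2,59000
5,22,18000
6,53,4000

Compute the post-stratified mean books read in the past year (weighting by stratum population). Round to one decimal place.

17.4

Σ Nₕ·x̄ₕ = 19×2000 + 59×46000 + 2×80000 + 2×59000 + 22×18000 + 53×4000
  = 3638000
Σ Nₕ = 2000 + 46000 + 80000 + 59000 + 18000 + 4000 = 209000
Overall mean = 3638000 / 209000 = 17.406699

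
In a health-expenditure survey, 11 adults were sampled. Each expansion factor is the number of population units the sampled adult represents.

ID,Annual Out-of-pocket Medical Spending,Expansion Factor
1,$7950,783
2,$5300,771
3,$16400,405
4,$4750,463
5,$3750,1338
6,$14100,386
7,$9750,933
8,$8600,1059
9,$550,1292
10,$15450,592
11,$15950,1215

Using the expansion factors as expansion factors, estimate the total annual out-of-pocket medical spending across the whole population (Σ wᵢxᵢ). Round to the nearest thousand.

Weighted total = 7950×783 + 5300×771 + 16400×405 + 4750×463 + 3750×1338 + 14100×386 + 9750×933 + 8600×1059 + 550×1292 + 15450×592 + 15950×1215
  = 6224850 + 4086300 + 6642000 + 2199250 + 5017500 + 5442600 + 9096750 + 9107400 + 710600 + 9146400 + 19379250 = 77052900

77053000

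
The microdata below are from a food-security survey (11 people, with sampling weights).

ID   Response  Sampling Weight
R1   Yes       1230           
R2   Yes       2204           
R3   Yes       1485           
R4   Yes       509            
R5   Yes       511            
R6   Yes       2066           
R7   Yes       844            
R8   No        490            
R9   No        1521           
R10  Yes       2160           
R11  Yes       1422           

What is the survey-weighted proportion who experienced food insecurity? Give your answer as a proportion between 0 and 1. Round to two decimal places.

Sum of weights for 'Yes' = 1230 + 2204 + 1485 + 509 + 511 + 2066 + 844 + 2160 + 1422 = 12431
Total weight = 14442
Weighted proportion = 12431 / 14442 = 0.86075336

0.86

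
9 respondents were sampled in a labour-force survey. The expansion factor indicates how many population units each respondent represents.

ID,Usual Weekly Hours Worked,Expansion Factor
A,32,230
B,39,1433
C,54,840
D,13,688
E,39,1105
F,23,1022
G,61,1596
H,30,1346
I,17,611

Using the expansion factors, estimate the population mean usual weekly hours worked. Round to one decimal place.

Weighted sum = 32×230 + 39×1433 + 54×840 + 13×688 + 39×1105 + 23×1022 + 61×1596 + 30×1346 + 17×611
  = 7360 + 55887 + 45360 + 8944 + 43095 + 23506 + 97356 + 40380 + 10387 = 332275
Sum of weights = 8871
Weighted mean = 332275 / 8871 = 37.456318

37.5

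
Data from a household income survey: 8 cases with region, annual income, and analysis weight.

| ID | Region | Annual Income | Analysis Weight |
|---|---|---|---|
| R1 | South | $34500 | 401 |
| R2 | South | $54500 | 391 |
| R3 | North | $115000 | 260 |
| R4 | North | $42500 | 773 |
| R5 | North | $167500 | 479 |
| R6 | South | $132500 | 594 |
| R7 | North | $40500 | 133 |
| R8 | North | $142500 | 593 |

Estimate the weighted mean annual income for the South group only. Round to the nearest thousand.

82000

South rows: R1, R2, R6
Weighted sum = 34500×401 + 54500×391 + 132500×594
  = 113849000
Sum of weights = 401 + 391 + 594 = 1386
Weighted mean = 113849000 / 1386 = 82142.136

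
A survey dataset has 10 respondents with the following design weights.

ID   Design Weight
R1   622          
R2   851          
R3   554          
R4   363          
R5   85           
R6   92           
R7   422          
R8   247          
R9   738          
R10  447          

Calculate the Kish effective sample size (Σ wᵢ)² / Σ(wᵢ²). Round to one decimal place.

Σ wᵢ = 622 + 851 + 554 + 363 + 85 + 92 + 422 + 247 + 738 + 447 = 4421
Σ wᵢ² = 386884 + 724201 + 306916 + 131769 + 7225 + 8464 + 178084 + 61009 + 544644 + 199809 = 2549005
n_eff = 4421² / 2549005 = 19545241 / 2549005 = 7.6677923

7.7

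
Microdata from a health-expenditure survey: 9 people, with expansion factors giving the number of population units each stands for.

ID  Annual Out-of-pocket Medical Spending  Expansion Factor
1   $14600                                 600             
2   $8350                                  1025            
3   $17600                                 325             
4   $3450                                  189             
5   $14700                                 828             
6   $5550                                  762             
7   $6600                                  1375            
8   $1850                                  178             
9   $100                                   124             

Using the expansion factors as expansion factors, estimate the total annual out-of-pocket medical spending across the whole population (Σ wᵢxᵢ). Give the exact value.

49508200

Weighted total = 14600×600 + 8350×1025 + 17600×325 + 3450×189 + 14700×828 + 5550×762 + 6600×1375 + 1850×178 + 100×124
  = 8760000 + 8558750 + 5720000 + 652050 + 12171600 + 4229100 + 9075000 + 329300 + 12400 = 49508200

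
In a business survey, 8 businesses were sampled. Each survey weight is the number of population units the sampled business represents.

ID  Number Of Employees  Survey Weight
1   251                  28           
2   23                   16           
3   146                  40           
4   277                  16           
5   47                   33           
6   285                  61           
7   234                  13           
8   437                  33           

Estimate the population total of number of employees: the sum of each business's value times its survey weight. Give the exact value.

Weighted total = 251×28 + 23×16 + 146×40 + 277×16 + 47×33 + 285×61 + 234×13 + 437×33
  = 7028 + 368 + 5840 + 4432 + 1551 + 17385 + 3042 + 14421 = 54067

54067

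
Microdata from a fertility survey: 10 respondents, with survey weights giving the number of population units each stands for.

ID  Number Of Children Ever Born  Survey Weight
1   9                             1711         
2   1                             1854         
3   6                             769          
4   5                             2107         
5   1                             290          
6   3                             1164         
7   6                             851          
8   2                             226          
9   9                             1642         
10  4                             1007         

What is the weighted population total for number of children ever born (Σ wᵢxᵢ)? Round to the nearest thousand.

61000

Weighted total = 9×1711 + 1×1854 + 6×769 + 5×2107 + 1×290 + 3×1164 + 6×851 + 2×226 + 9×1642 + 4×1007
  = 60548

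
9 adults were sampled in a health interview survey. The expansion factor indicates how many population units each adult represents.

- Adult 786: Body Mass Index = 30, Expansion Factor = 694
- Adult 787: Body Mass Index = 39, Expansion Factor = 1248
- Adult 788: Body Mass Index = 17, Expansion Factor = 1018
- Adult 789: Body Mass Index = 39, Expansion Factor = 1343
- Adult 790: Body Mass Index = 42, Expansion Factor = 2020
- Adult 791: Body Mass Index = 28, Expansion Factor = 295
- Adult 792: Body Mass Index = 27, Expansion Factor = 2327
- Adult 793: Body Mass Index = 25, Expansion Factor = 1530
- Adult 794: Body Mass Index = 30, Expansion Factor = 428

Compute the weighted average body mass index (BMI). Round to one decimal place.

31.8

Weighted sum = 30×694 + 39×1248 + 17×1018 + 39×1343 + 42×2020 + 28×295 + 27×2327 + 25×1530 + 30×428
  = 20820 + 48672 + 17306 + 52377 + 84840 + 8260 + 62829 + 38250 + 12840 = 346194
Sum of weights = 694 + 1248 + 1018 + 1343 + 2020 + 295 + 2327 + 1530 + 428 = 10903
Weighted mean = 346194 / 10903 = 31.752178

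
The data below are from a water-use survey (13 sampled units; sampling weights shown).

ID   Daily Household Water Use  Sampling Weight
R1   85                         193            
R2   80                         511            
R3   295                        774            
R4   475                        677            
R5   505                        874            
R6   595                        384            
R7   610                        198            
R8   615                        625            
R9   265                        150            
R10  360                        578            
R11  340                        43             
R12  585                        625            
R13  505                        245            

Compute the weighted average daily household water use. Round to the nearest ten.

Weighted sum = 2533995
Sum of weights = 5877
Weighted mean = 2533995 / 5877 = 431.17152

430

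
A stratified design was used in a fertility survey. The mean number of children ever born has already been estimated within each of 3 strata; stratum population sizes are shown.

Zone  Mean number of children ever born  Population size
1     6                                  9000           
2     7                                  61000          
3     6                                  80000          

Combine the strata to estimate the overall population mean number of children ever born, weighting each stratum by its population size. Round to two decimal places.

Σ Nₕ·x̄ₕ = 6×9000 + 7×61000 + 6×80000
  = 54000 + 427000 + 480000 = 961000
Σ Nₕ = 9000 + 61000 + 80000 = 150000
Overall mean = 961000 / 150000 = 6.4066667

6.41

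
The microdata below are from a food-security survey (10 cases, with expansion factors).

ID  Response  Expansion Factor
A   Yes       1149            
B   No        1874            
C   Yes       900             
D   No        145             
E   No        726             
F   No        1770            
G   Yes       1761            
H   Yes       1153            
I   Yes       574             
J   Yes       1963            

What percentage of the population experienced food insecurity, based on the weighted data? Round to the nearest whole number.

62

Sum of weights for 'Yes' = 1149 + 900 + 1761 + 1153 + 574 + 1963 = 7500
Total weight = 12015
Weighted proportion = 7500 / 12015 = 0.62421973 → 62.421973%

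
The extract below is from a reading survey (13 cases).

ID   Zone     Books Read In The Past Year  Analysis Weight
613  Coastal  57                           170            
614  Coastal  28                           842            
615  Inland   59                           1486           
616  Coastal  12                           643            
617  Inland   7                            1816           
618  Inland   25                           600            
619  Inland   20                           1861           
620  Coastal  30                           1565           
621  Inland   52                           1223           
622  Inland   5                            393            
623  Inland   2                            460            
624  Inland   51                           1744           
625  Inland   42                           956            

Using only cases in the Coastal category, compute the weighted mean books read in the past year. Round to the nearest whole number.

Coastal rows: 613, 614, 616, 620
Weighted sum = 57×170 + 28×842 + 12×643 + 30×1565
  = 9690 + 23576 + 7716 + 46950 = 87932
Sum of weights = 3220
Weighted mean = 87932 / 3220 = 27.308075

27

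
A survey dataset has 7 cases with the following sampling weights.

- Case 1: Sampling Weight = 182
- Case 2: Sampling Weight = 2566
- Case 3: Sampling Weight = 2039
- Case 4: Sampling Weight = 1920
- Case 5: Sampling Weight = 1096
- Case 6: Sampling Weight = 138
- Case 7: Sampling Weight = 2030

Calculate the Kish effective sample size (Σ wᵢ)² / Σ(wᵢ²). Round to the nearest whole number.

Σ wᵢ = 182 + 2566 + 2039 + 1920 + 1096 + 138 + 2030 = 9971
Σ wᵢ² = 33124 + 6584356 + 4157521 + 3686400 + 1201216 + 19044 + 4120900 = 19802561
n_eff = 9971² / 19802561 = 99420841 / 19802561 = 5.0206052

5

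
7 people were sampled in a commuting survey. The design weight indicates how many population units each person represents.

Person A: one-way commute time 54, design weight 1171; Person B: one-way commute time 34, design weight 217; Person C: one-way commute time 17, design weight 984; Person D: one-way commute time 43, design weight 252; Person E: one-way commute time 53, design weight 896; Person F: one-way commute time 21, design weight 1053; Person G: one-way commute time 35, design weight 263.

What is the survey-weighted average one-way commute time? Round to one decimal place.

36.6

Weighted sum = 54×1171 + 34×217 + 17×984 + 43×252 + 53×896 + 21×1053 + 35×263
  = 63234 + 7378 + 16728 + 10836 + 47488 + 22113 + 9205 = 176982
Sum of weights = 1171 + 217 + 984 + 252 + 896 + 1053 + 263 = 4836
Weighted mean = 176982 / 4836 = 36.596774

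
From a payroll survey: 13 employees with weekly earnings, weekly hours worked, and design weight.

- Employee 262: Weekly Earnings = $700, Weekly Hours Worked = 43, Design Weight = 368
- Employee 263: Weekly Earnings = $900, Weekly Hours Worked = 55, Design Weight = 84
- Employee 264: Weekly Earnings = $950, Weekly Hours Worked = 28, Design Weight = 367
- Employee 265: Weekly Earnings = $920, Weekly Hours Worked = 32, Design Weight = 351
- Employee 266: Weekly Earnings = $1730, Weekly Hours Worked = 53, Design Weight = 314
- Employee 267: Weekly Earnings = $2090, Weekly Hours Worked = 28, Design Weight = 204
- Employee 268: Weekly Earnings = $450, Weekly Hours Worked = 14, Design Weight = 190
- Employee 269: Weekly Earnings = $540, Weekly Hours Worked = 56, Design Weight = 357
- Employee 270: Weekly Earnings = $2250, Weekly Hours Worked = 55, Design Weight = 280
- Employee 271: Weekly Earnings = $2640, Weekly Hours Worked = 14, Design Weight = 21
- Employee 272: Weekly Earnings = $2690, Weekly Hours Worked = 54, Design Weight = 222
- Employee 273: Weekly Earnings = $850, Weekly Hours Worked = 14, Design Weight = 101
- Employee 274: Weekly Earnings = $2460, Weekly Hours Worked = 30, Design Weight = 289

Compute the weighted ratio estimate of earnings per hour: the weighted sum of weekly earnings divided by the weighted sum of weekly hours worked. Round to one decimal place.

34.7

Σ wᵢ·y = 4332040
Σ wᵢ·x = 124724
Ratio = 4332040 / 124724 = 34.73301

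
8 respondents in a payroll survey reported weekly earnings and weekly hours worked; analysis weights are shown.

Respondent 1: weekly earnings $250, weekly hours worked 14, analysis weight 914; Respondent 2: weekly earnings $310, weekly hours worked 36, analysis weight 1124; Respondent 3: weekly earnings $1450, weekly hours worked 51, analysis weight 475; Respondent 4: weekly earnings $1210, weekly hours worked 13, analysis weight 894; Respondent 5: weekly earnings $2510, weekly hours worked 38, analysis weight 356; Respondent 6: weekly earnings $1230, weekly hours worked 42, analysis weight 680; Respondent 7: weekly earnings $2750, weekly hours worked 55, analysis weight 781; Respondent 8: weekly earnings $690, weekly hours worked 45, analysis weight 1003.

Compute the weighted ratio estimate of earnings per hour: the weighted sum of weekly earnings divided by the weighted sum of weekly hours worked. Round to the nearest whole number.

32

Σ wᵢ·y = 250×914 + 310×1124 + 1450×475 + 1210×894 + 2510×356 + 1230×680 + 2750×781 + 690×1003
  = 6917210
Σ wᵢ·x = 219285
Ratio = 6917210 / 219285 = 31.544383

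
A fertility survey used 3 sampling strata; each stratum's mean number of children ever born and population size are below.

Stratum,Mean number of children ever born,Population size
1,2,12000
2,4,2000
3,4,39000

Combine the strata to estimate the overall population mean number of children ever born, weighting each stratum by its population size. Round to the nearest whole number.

4

Σ Nₕ·x̄ₕ = 2×12000 + 4×2000 + 4×39000
  = 188000
Σ Nₕ = 53000
Overall mean = 188000 / 53000 = 3.5471698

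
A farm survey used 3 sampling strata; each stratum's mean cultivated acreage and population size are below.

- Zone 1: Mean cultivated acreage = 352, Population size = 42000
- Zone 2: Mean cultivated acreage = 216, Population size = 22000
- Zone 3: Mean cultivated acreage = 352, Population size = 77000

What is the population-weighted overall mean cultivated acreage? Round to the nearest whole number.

Σ Nₕ·x̄ₕ = 352×42000 + 216×22000 + 352×77000
  = 14784000 + 4752000 + 27104000 = 46640000
Σ Nₕ = 42000 + 22000 + 77000 = 141000
Overall mean = 46640000 / 141000 = 330.78014

331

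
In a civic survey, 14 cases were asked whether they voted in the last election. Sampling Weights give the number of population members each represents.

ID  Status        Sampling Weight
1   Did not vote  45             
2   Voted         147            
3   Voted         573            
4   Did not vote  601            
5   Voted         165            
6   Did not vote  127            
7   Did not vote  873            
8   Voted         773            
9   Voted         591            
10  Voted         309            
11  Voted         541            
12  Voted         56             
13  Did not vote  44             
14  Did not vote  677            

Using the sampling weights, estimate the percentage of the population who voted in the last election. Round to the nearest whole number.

57

Sum of weights for 'Voted' = 147 + 573 + 165 + 773 + 591 + 309 + 541 + 56 = 3155
Total weight = 5522
Weighted proportion = 3155 / 5522 = 0.57135096 → 57.135096%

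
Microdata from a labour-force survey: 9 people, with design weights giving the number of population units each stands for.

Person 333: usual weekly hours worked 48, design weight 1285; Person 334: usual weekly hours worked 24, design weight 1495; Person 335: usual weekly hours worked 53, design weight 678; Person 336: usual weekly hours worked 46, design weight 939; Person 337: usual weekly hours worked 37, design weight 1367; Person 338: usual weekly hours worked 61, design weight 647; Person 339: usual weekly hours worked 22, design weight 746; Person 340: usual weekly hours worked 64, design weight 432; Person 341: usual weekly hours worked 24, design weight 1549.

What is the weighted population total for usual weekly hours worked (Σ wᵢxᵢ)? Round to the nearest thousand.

348000

Weighted total = 48×1285 + 24×1495 + 53×678 + 46×939 + 37×1367 + 61×647 + 22×746 + 64×432 + 24×1549
  = 347970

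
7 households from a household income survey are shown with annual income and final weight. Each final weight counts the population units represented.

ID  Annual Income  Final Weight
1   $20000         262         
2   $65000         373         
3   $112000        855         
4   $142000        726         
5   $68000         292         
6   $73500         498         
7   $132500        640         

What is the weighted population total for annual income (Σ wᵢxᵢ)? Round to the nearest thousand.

369596000

Weighted total = 20000×262 + 65000×373 + 112000×855 + 142000×726 + 68000×292 + 73500×498 + 132500×640
  = 5240000 + 24245000 + 95760000 + 103092000 + 19856000 + 36603000 + 84800000 = 369596000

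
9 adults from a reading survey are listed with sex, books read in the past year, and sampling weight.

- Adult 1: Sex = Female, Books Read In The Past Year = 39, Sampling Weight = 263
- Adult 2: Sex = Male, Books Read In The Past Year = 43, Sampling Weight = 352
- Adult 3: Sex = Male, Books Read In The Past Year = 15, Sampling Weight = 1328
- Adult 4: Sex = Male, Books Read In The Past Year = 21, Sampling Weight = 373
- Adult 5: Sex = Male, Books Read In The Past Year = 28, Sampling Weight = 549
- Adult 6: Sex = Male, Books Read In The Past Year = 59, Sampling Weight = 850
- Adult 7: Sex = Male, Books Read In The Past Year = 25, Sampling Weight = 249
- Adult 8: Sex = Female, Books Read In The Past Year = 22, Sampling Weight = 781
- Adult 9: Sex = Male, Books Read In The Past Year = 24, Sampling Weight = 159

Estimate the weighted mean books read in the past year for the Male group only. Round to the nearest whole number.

Male rows: 2, 3, 4, 5, 6, 7, 9
Weighted sum = 43×352 + 15×1328 + 21×373 + 28×549 + 59×850 + 25×249 + 24×159
  = 15136 + 19920 + 7833 + 15372 + 50150 + 6225 + 3816 = 118452
Sum of weights = 352 + 1328 + 373 + 549 + 850 + 249 + 159 = 3860
Weighted mean = 118452 / 3860 = 30.687047

31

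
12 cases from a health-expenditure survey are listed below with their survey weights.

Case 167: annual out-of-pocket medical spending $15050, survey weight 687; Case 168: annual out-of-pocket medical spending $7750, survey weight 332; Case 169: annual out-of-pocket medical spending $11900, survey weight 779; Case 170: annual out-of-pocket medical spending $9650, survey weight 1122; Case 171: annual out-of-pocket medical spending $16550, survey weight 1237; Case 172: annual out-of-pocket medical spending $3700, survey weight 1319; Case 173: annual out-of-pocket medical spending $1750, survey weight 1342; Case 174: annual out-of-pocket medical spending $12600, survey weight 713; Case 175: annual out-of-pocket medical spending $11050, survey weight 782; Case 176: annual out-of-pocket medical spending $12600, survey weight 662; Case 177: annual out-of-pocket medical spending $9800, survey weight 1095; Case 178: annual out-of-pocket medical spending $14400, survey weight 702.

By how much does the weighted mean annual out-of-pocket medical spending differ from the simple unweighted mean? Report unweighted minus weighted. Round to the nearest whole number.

586

Unweighted sum = 15050 + 7750 + 11900 + 9650 + 16550 + 3700 + 1750 + 12600 + 11050 + 12600 + 9800 + 14400 = 126800
Unweighted mean = 126800 / 12 = 10566.667
Weighted sum = 107516800
Sum of weights = 687 + 332 + 779 + 1122 + 1237 + 1319 + 1342 + 713 + 782 + 662 + 1095 + 702 = 10772
Weighted mean = 107516800 / 10772 = 9981.1363
Difference (unweighted minus weighted) = 585.53039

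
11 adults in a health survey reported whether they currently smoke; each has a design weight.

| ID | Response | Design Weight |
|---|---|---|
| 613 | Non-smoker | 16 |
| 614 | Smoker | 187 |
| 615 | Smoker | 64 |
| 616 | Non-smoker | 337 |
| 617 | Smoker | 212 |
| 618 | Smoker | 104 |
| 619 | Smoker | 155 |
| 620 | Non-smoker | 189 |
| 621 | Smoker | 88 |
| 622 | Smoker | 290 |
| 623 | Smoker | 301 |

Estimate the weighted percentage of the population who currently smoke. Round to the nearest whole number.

Sum of weights for 'Smoker' = 187 + 64 + 212 + 104 + 155 + 88 + 290 + 301 = 1401
Total weight = 16 + 187 + 64 + 337 + 212 + 104 + 155 + 189 + 88 + 290 + 301 = 1943
Weighted proportion = 1401 / 1943 = 0.72104992 → 72.104992%

72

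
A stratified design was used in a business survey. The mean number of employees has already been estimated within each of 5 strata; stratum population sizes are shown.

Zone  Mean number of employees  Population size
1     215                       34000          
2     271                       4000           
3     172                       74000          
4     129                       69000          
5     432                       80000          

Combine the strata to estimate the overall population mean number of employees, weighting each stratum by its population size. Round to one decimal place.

Σ Nₕ·x̄ₕ = 215×34000 + 271×4000 + 172×74000 + 129×69000 + 432×80000
  = 64583000
Σ Nₕ = 34000 + 4000 + 74000 + 69000 + 80000 = 261000
Overall mean = 64583000 / 261000 = 247.44444

247.4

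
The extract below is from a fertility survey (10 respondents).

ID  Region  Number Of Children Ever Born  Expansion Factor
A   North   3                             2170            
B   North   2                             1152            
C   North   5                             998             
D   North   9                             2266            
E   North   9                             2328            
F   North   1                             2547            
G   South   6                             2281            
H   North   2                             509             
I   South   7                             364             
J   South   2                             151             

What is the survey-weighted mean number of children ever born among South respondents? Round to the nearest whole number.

South rows: G, I, J
Weighted sum = 16536
Sum of weights = 2281 + 364 + 151 = 2796
Weighted mean = 16536 / 2796 = 5.9141631

6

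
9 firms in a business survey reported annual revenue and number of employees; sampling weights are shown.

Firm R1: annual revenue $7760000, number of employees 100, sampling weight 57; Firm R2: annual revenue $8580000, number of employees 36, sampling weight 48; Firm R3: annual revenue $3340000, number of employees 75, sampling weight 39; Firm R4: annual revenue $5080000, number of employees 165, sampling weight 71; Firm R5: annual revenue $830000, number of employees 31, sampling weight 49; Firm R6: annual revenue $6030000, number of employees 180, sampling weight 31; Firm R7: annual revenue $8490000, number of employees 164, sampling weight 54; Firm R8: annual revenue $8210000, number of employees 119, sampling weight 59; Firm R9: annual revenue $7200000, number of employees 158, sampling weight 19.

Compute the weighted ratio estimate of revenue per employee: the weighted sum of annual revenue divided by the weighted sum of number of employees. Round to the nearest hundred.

Σ wᵢ·y = 7760000×57 + 8580000×48 + 3340000×39 + 5080000×71 + 830000×49 + 6030000×31 + 8490000×54 + 8210000×59 + 7200000×19
  = 442320000 + 411840000 + 130260000 + 360680000 + 40670000 + 186930000 + 458460000 + 484390000 + 136800000 = 2652350000
Σ wᵢ·x = 100×57 + 36×48 + 75×39 + 165×71 + 31×49 + 180×31 + 164×54 + 119×59 + 158×19
  = 48046
Ratio = 2652350000 / 48046 = 55204.387

55200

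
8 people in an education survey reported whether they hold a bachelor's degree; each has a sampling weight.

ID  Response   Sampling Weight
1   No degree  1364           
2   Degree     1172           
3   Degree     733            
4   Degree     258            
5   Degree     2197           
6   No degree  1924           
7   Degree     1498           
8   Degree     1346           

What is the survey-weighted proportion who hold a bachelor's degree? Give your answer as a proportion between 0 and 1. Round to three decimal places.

Sum of weights for 'Degree' = 1172 + 733 + 258 + 2197 + 1498 + 1346 = 7204
Total weight = 1364 + 1172 + 733 + 258 + 2197 + 1924 + 1498 + 1346 = 10492
Weighted proportion = 7204 / 10492 = 0.68661838

0.687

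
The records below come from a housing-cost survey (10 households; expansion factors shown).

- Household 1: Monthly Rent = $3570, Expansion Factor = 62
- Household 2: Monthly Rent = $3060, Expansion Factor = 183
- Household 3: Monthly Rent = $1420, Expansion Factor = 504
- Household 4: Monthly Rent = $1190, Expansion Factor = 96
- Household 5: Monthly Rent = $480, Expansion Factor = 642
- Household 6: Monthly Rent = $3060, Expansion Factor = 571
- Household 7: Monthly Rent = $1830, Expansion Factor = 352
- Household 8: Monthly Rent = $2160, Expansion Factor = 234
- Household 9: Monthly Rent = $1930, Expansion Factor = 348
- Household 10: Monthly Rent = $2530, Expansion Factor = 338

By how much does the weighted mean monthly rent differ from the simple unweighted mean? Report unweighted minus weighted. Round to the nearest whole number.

218

Unweighted sum = 3570 + 3060 + 1420 + 1190 + 480 + 3060 + 1830 + 2160 + 1930 + 2530 = 21230
Unweighted mean = 21230 / 10 = 2123
Weighted sum = 3570×62 + 3060×183 + 1420×504 + 1190×96 + 480×642 + 3060×571 + 1830×352 + 2160×234 + 1930×348 + 2530×338
  = 221340 + 559980 + 715680 + 114240 + 308160 + 1747260 + 644160 + 505440 + 671640 + 855140 = 6343040
Sum of weights = 3330
Weighted mean = 6343040 / 3330 = 1904.8168
Difference (unweighted minus weighted) = 218.18318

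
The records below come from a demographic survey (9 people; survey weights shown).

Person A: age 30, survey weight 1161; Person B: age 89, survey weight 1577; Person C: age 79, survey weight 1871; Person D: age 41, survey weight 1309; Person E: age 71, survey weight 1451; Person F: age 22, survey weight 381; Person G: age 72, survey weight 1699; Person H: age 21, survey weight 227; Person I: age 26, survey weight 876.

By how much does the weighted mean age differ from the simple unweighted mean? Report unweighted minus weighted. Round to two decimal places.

Unweighted sum = 30 + 89 + 79 + 41 + 71 + 22 + 72 + 21 + 26 = 451
Unweighted mean = 451 / 9 = 50.111111
Weighted sum = 30×1161 + 89×1577 + 79×1871 + 41×1309 + 71×1451 + 22×381 + 72×1699 + 21×227 + 26×876
  = 34830 + 140353 + 147809 + 53669 + 103021 + 8382 + 122328 + 4767 + 22776 = 637935
Sum of weights = 1161 + 1577 + 1871 + 1309 + 1451 + 381 + 1699 + 227 + 876 = 10552
Weighted mean = 637935 / 10552 = 60.456312
Difference (unweighted minus weighted) = -10.3452

-10.35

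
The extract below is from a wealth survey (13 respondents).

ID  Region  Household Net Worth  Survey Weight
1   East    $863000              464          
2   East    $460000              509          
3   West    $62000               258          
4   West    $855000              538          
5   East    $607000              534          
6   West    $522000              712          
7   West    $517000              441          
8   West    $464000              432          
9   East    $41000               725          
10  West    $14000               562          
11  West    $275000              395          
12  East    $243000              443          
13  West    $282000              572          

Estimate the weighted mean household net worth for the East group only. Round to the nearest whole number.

East rows: 1, 2, 5, 9, 12
Weighted sum = 1096084000
Sum of weights = 464 + 509 + 534 + 725 + 443 = 2675
Weighted mean = 1096084000 / 2675 = 409751.03

409751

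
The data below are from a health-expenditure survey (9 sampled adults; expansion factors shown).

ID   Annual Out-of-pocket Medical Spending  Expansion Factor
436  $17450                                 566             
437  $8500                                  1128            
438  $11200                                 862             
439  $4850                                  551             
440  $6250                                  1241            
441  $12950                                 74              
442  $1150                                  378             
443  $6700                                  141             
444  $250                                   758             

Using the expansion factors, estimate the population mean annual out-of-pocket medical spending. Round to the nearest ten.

7380

Weighted sum = 17450×566 + 8500×1128 + 11200×862 + 4850×551 + 6250×1241 + 12950×74 + 1150×378 + 6700×141 + 250×758
  = 42074900
Sum of weights = 5699
Weighted mean = 42074900 / 5699 = 7382.8566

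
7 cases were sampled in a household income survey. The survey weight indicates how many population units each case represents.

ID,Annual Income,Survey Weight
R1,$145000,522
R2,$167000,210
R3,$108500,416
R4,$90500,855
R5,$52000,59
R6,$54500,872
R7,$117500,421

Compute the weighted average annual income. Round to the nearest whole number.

99354

Weighted sum = 145000×522 + 167000×210 + 108500×416 + 90500×855 + 52000×59 + 54500×872 + 117500×421
  = 75690000 + 35070000 + 45136000 + 77377500 + 3068000 + 47524000 + 49467500 = 333333000
Sum of weights = 3355
Weighted mean = 333333000 / 3355 = 99354.098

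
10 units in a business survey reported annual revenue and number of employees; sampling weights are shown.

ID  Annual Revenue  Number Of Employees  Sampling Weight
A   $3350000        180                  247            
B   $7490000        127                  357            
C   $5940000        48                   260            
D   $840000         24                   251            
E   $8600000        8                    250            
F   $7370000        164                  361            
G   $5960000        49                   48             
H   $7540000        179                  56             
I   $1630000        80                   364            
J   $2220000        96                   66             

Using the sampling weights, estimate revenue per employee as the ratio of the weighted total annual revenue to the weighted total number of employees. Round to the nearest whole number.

Σ wᵢ·y = 3350000×247 + 7490000×357 + 5940000×260 + 840000×251 + 8600000×250 + 7370000×361 + 5960000×48 + 7540000×56 + 1630000×364 + 2220000×66
  = 827450000 + 2673930000 + 1544400000 + 210840000 + 2150000000 + 2660570000 + 286080000 + 422240000 + 593320000 + 146520000 = 11515350000
Σ wᵢ·x = 180×247 + 127×357 + 48×260 + 24×251 + 8×250 + 164×361 + 49×48 + 179×56 + 80×364 + 96×66
  = 44460 + 45339 + 12480 + 6024 + 2000 + 59204 + 2352 + 10024 + 29120 + 6336 = 217339
Ratio = 11515350000 / 217339 = 52983.358

52983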